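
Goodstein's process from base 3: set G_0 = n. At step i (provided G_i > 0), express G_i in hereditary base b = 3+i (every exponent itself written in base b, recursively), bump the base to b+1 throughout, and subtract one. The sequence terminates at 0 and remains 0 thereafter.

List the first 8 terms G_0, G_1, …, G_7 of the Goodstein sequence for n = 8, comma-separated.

8, 9, 10, 11, 11, 11, 11, 11

base 3: 8 = 2·3 + 2; at 4: 2·4 + 2 = 10; next = 9
base 4: 9 = 2·4 + 1; at 5: 2·5 + 1 = 11; next = 10
base 5: 10 = 2·5; at 6: 2·6 = 12; next = 11
base 6: 11 = 6 + 5; at 7: 7 + 5 = 12; next = 11
base 7: 11 = 7 + 4; at 8: 8 + 4 = 12; next = 11
base 8: 11 = 8 + 3; at 9: 9 + 3 = 12; next = 11
base 9: 11 = 9 + 2; at 10: 10 + 2 = 12; next = 11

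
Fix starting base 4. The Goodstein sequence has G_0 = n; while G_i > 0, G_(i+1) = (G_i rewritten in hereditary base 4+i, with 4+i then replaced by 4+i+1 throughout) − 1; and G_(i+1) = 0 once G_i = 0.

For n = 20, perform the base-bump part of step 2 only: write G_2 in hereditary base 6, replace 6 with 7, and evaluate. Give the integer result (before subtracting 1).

20 —HB4→ 4^2 + 4 —bump→ 5^2 + 5 = 30 —(−1)→ 29
29 —HB5→ 5^2 + 4 —bump→ 6^2 + 4 = 40 —(−1)→ 39
39 —HB6→ 6^2 + 3 —bump→ 7^2 + 3 = 52 —(−1)→ 51

52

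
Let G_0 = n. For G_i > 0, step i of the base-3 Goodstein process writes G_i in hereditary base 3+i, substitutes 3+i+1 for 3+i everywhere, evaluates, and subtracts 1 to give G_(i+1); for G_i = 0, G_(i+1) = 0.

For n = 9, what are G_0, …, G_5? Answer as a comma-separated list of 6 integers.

[0] 9 ≡ 3^2 (base 3). Lift 4: 16. −1: 15.
[1] 15 ≡ 3·4 + 3 (base 4). Lift 5: 18. −1: 17.
[2] 17 ≡ 3·5 + 2 (base 5). Lift 6: 20. −1: 19.
[3] 19 ≡ 3·6 + 1 (base 6). Lift 7: 22. −1: 21.
[4] 21 ≡ 3·7 (base 7). Lift 8: 24. −1: 23.

9, 15, 17, 19, 21, 23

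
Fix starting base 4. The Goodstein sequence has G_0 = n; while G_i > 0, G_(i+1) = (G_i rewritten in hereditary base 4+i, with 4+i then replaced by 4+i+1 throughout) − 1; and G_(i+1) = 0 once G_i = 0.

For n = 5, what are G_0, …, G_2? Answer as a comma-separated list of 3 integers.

5, 5, 5

5 —HB4→ 4 + 1 —bump→ 5 + 1 = 6 —(−1)→ 5
5 —HB5→ 5 —bump→ 6 = 6 —(−1)→ 5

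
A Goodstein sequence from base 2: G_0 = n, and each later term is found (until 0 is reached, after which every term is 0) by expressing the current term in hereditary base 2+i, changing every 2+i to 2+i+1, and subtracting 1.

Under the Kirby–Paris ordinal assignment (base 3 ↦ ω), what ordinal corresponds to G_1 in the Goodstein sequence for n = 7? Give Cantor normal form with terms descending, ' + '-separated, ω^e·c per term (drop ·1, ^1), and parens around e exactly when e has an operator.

ω^ω + ω

G_0=7  [base 2] 2^2 + 2 + 1  →[2↦3]→  3^3 + 3 + 1 = 31  −1 ⇒ G_1=30
G_1=30  [base 3] 3^3 + 3  →[3↦4]→  4^4 + 4 = 260  −1 ⇒ G_2=259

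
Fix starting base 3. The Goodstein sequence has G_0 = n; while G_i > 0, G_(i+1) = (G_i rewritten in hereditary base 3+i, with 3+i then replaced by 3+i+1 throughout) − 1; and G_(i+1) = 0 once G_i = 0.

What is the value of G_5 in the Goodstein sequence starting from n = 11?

43

11 —HB3→ 3^2 + 2 —bump→ 4^2 + 2 = 18 —(−1)→ 17
17 —HB4→ 4^2 + 1 —bump→ 5^2 + 1 = 26 —(−1)→ 25
25 —HB5→ 5^2 —bump→ 6^2 = 36 —(−1)→ 35
35 —HB6→ 5·6 + 5 —bump→ 5·7 + 5 = 40 —(−1)→ 39
39 —HB7→ 5·7 + 4 —bump→ 5·8 + 4 = 44 —(−1)→ 43
43 —HB8→ 5·8 + 3 —bump→ 5·9 + 3 = 48 —(−1)→ 47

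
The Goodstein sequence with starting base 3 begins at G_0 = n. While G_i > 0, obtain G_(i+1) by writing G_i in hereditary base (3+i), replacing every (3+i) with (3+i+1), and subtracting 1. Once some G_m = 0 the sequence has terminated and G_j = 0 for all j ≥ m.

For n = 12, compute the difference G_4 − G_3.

12

step 0: 12 = 3^2 + 3; sub 4 for 3: 4^2 + 4; = 20; G_1 = 20−1 = 19
step 1: 19 = 4^2 + 3; sub 5 for 4: 5^2 + 3; = 28; G_2 = 28−1 = 27
step 2: 27 = 5^2 + 2; sub 6 for 5: 6^2 + 2; = 38; G_3 = 38−1 = 37
step 3: 37 = 6^2 + 1; sub 7 for 6: 7^2 + 1; = 50; G_4 = 50−1 = 49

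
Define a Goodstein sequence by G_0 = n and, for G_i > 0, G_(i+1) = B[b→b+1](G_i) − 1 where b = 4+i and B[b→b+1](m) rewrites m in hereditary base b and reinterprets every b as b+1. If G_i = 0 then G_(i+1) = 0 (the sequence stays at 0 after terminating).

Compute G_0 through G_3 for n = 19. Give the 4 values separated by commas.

19, 27, 37, 49

step 0: 19 = 4^2 + 3; sub 5 for 4: 5^2 + 3; = 28; G_1 = 28−1 = 27
step 1: 27 = 5^2 + 2; sub 6 for 5: 6^2 + 2; = 38; G_2 = 38−1 = 37
step 2: 37 = 6^2 + 1; sub 7 for 6: 7^2 + 1; = 50; G_3 = 50−1 = 49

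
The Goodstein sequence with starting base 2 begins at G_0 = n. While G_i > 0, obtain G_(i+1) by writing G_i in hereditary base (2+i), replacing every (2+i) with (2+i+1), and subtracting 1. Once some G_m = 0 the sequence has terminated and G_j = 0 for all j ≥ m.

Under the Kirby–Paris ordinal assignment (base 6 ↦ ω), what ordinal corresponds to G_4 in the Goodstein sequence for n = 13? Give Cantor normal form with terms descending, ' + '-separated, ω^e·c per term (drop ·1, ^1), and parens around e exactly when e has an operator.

ω^(ω + 1) + ω^3·3 + ω^2·3 + ω·3 + 1

base 2: 13 = 2^(2 + 1) + 2^2 + 1; at 3: 3^(3 + 1) + 3^3 + 1 = 109; next = 108
base 3: 108 = 3^(3 + 1) + 3^3; at 4: 4^(4 + 1) + 4^4 = 1280; next = 1279
base 4: 1279 = 4^(4 + 1) + 3·4^3 + 3·4^2 + 3·4 + 3; at 5: 5^(5 + 1) + 3·5^3 + 3·5^2 + 3·5 + 3 = 16093; next = 16092
base 5: 16092 = 5^(5 + 1) + 3·5^3 + 3·5^2 + 3·5 + 2; at 6: 6^(6 + 1) + 3·6^3 + 3·6^2 + 3·6 + 2 = 280712; next = 280711
base 6: 280711 = 6^(6 + 1) + 3·6^3 + 3·6^2 + 3·6 + 1; at 7: 7^(7 + 1) + 3·7^3 + 3·7^2 + 3·7 + 1 = 5765999; next = 5765998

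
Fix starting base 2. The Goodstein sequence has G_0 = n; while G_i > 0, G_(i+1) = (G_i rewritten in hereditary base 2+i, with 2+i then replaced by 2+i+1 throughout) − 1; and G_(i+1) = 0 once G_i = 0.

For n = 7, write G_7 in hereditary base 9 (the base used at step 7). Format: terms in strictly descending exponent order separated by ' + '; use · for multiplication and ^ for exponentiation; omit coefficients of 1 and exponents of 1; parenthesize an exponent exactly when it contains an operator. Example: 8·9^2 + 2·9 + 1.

G_0 = 7. HB_2(7) = 2^2 + 2 + 1. Bump = 31. G_1 = 30.
G_1 = 30. HB_3(30) = 3^3 + 3. Bump = 260. G_2 = 259.
G_2 = 259. HB_4(259) = 4^4 + 3. Bump = 3128. G_3 = 3127.
G_3 = 3127. HB_5(3127) = 5^5 + 2. Bump = 46658. G_4 = 46657.
G_4 = 46657. HB_6(46657) = 6^6 + 1. Bump = 823544. G_5 = 823543.
G_5 = 823543. HB_7(823543) = 7^7. Bump = 16777216. G_6 = 16777215.
G_6 = 16777215. HB_8(16777215) = 7·8^7 + 7·8^6 + 7·8^5 + 7·8^4 + 7·8^3 + 7·8^2 + 7·8 + 7. Bump = 37665880. G_7 = 37665879.
G_7 = 37665879. HB_9(37665879) = 7·9^7 + 7·9^6 + 7·9^5 + 7·9^4 + 7·9^3 + 7·9^2 + 7·9 + 6. Bump = 77777776. G_8 = 77777775.

7·9^7 + 7·9^6 + 7·9^5 + 7·9^4 + 7·9^3 + 7·9^2 + 7·9 + 6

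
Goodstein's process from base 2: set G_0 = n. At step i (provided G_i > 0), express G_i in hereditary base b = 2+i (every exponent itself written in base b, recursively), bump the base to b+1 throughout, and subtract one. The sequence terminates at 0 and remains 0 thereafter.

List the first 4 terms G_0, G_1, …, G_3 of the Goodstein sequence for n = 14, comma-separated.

14, 110, 1281, 18750

G_0 = 14. HB_2(14) = 2^(2 + 1) + 2^2 + 2. Bump = 111. G_1 = 110.
G_1 = 110. HB_3(110) = 3^(3 + 1) + 3^3 + 2. Bump = 1282. G_2 = 1281.
G_2 = 1281. HB_4(1281) = 4^(4 + 1) + 4^4 + 1. Bump = 18751. G_3 = 18750.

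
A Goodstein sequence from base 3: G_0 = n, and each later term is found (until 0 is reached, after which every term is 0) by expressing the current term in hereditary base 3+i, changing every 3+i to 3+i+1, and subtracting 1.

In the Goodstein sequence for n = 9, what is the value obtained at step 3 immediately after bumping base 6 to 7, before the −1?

22

G_0 = 9. HB_3(9) = 3^2. Bump = 16. G_1 = 15.
G_1 = 15. HB_4(15) = 3·4 + 3. Bump = 18. G_2 = 17.
G_2 = 17. HB_5(17) = 3·5 + 2. Bump = 20. G_3 = 19.
G_3 = 19. HB_6(19) = 3·6 + 1. Bump = 22. G_4 = 21.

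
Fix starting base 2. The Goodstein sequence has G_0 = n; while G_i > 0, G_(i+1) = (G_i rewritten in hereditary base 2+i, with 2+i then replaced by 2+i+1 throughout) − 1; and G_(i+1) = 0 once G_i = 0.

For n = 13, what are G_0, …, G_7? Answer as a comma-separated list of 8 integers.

(0) 13|_2 = 2^(2 + 1) + 2^2 + 1 ↦ 3^(3 + 1) + 3^3 + 1|_3 = 109 ⇒ 108
(1) 108|_3 = 3^(3 + 1) + 3^3 ↦ 4^(4 + 1) + 4^4|_4 = 1280 ⇒ 1279
(2) 1279|_4 = 4^(4 + 1) + 3·4^3 + 3·4^2 + 3·4 + 3 ↦ 5^(5 + 1) + 3·5^3 + 3·5^2 + 3·5 + 3|_5 = 16093 ⇒ 16092
(3) 16092|_5 = 5^(5 + 1) + 3·5^3 + 3·5^2 + 3·5 + 2 ↦ 6^(6 + 1) + 3·6^3 + 3·6^2 + 3·6 + 2|_6 = 280712 ⇒ 280711
(4) 280711|_6 = 6^(6 + 1) + 3·6^3 + 3·6^2 + 3·6 + 1 ↦ 7^(7 + 1) + 3·7^3 + 3·7^2 + 3·7 + 1|_7 = 5765999 ⇒ 5765998
(5) 5765998|_7 = 7^(7 + 1) + 3·7^3 + 3·7^2 + 3·7 ↦ 8^(8 + 1) + 3·8^3 + 3·8^2 + 3·8|_8 = 134219480 ⇒ 134219479
(6) 134219479|_8 = 8^(8 + 1) + 3·8^3 + 3·8^2 + 2·8 + 7 ↦ 9^(9 + 1) + 3·9^3 + 3·9^2 + 2·9 + 7|_9 = 3486786856 ⇒ 3486786855

13, 108, 1279, 16092, 280711, 5765998, 134219479, 3486786855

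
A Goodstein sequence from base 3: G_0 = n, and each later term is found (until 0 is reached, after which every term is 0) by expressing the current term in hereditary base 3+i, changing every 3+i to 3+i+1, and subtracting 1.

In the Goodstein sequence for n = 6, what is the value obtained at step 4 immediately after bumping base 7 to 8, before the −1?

8

i=0: 6 = 2·3 (b=3); 3→4: 2·4 = 8; 8−1 = 7
i=1: 7 = 4 + 3 (b=4); 4→5: 5 + 3 = 8; 8−1 = 7
i=2: 7 = 5 + 2 (b=5); 5→6: 6 + 2 = 8; 8−1 = 7
i=3: 7 = 6 + 1 (b=6); 6→7: 7 + 1 = 8; 8−1 = 7
i=4: 7 = 7 (b=7); 7→8: 8 = 8; 8−1 = 7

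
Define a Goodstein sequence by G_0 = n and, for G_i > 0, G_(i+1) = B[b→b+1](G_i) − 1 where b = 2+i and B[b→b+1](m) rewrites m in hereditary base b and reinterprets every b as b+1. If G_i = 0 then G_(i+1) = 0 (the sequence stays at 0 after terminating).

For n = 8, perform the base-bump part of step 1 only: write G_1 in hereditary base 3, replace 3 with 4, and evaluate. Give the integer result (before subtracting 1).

554

base 2: 8 = 2^(2 + 1); at 3: 3^(3 + 1) = 81; next = 80
base 3: 80 = 2·3^3 + 2·3^2 + 2·3 + 2; at 4: 2·4^4 + 2·4^2 + 2·4 + 2 = 554; next = 553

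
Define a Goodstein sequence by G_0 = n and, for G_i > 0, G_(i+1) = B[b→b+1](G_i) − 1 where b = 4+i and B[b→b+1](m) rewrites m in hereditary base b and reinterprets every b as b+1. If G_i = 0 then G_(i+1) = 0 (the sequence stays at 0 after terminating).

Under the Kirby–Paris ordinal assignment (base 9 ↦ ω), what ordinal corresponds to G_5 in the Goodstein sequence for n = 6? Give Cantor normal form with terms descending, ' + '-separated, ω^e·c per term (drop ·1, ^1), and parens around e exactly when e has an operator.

step 0: 6 = 4 + 2; sub 5 for 4: 5 + 2; = 7; G_1 = 7−1 = 6
step 1: 6 = 5 + 1; sub 6 for 5: 6 + 1; = 7; G_2 = 7−1 = 6
step 2: 6 = 6; sub 7 for 6: 7; = 7; G_3 = 7−1 = 6
step 3: 6 = 6; sub 8 for 7: 6; = 6; G_4 = 6−1 = 5
step 4: 5 = 5; sub 9 for 8: 5; = 5; G_5 = 5−1 = 4
step 5: 4 = 4; sub 10 for 9: 4; = 4; G_6 = 4−1 = 3

4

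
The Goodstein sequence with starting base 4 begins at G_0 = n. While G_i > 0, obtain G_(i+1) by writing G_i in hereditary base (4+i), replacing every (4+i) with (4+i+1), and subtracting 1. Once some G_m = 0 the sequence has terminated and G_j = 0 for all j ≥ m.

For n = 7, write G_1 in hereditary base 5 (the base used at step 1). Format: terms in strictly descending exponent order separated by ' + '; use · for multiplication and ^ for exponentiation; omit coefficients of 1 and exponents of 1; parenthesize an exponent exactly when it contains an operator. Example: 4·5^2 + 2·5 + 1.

7 —HB4→ 4 + 3 —bump→ 5 + 3 = 8 —(−1)→ 7
7 —HB5→ 5 + 2 —bump→ 6 + 2 = 8 —(−1)→ 7

5 + 2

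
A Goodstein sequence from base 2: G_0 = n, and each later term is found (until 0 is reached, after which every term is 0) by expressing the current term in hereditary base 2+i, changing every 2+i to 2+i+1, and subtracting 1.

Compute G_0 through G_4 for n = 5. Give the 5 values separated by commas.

5, 27, 255, 467, 775

G_0 = 5. HB_2(5) = 2^2 + 1. Bump = 28. G_1 = 27.
G_1 = 27. HB_3(27) = 3^3. Bump = 256. G_2 = 255.
G_2 = 255. HB_4(255) = 3·4^3 + 3·4^2 + 3·4 + 3. Bump = 468. G_3 = 467.
G_3 = 467. HB_5(467) = 3·5^3 + 3·5^2 + 3·5 + 2. Bump = 776. G_4 = 775.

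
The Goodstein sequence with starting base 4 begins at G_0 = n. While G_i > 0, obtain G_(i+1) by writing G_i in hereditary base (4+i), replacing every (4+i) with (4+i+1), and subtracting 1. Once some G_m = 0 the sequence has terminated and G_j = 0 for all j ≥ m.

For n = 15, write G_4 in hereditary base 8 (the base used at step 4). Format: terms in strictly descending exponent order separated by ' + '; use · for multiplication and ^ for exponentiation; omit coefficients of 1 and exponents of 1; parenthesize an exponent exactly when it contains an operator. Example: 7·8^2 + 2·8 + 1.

[0] 15 ≡ 3·4 + 3 (base 4). Lift 5: 18. −1: 17.
[1] 17 ≡ 3·5 + 2 (base 5). Lift 6: 20. −1: 19.
[2] 19 ≡ 3·6 + 1 (base 6). Lift 7: 22. −1: 21.
[3] 21 ≡ 3·7 (base 7). Lift 8: 24. −1: 23.
[4] 23 ≡ 2·8 + 7 (base 8). Lift 9: 25. −1: 24.

2·8 + 7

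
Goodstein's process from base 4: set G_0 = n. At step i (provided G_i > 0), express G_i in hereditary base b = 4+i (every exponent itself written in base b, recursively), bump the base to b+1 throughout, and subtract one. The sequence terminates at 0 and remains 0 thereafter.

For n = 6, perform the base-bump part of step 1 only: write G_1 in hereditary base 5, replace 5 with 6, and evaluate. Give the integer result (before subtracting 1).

7

6 —HB4→ 4 + 2 —bump→ 5 + 2 = 7 —(−1)→ 6
6 —HB5→ 5 + 1 —bump→ 6 + 1 = 7 —(−1)→ 6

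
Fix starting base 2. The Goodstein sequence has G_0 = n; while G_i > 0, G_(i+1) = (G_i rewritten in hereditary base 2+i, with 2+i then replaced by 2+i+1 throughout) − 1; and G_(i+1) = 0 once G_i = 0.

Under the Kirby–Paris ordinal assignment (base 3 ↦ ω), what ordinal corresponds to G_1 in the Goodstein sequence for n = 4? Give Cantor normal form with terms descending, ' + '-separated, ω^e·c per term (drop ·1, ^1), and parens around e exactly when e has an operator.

ω^2·2 + ω·2 + 2

[0] 4 ≡ 2^2 (base 2). Lift 3: 27. −1: 26.
[1] 26 ≡ 2·3^2 + 2·3 + 2 (base 3). Lift 4: 42. −1: 41.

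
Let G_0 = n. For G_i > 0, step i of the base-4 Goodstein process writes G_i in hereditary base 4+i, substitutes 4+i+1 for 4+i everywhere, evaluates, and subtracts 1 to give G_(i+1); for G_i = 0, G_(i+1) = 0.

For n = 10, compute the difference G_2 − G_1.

1

G_0 = 10. HB_4(10) = 2·4 + 2. Bump = 12. G_1 = 11.
G_1 = 11. HB_5(11) = 2·5 + 1. Bump = 13. G_2 = 12.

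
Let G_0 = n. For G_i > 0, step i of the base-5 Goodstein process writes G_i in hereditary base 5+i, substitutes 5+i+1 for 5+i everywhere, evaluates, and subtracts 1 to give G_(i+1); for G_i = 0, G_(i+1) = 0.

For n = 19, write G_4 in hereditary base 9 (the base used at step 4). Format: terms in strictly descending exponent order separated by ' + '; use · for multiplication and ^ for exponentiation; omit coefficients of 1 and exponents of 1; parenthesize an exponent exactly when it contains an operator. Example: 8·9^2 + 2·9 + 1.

3·9

step 0: 19 = 3·5 + 4; sub 6 for 5: 3·6 + 4; = 22; G_1 = 22−1 = 21
step 1: 21 = 3·6 + 3; sub 7 for 6: 3·7 + 3; = 24; G_2 = 24−1 = 23
step 2: 23 = 3·7 + 2; sub 8 for 7: 3·8 + 2; = 26; G_3 = 26−1 = 25
step 3: 25 = 3·8 + 1; sub 9 for 8: 3·9 + 1; = 28; G_4 = 28−1 = 27
step 4: 27 = 3·9; sub 10 for 9: 3·10; = 30; G_5 = 30−1 = 29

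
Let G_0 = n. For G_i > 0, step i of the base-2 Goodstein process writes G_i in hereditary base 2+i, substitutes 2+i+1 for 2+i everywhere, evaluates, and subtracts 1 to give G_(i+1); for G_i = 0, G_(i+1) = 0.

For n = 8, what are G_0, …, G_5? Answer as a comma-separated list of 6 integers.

8, 80, 553, 6310, 93395, 1647195

G_0=8  [base 2] 2^(2 + 1)  →[2↦3]→  3^(3 + 1) = 81  −1 ⇒ G_1=80
G_1=80  [base 3] 2·3^3 + 2·3^2 + 2·3 + 2  →[3↦4]→  2·4^4 + 2·4^2 + 2·4 + 2 = 554  −1 ⇒ G_2=553
G_2=553  [base 4] 2·4^4 + 2·4^2 + 2·4 + 1  →[4↦5]→  2·5^5 + 2·5^2 + 2·5 + 1 = 6311  −1 ⇒ G_3=6310
G_3=6310  [base 5] 2·5^5 + 2·5^2 + 2·5  →[5↦6]→  2·6^6 + 2·6^2 + 2·6 = 93396  −1 ⇒ G_4=93395
G_4=93395  [base 6] 2·6^6 + 2·6^2 + 6 + 5  →[6↦7]→  2·7^7 + 2·7^2 + 7 + 5 = 1647196  −1 ⇒ G_5=1647195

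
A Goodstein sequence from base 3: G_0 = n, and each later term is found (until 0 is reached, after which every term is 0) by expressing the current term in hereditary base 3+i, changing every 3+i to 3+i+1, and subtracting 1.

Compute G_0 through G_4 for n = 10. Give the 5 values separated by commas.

10, 16, 24, 27, 30

i=0: 10 = 3^2 + 1 (b=3); 3→4: 4^2 + 1 = 17; 17−1 = 16
i=1: 16 = 4^2 (b=4); 4→5: 5^2 = 25; 25−1 = 24
i=2: 24 = 4·5 + 4 (b=5); 5→6: 4·6 + 4 = 28; 28−1 = 27
i=3: 27 = 4·6 + 3 (b=6); 6→7: 4·7 + 3 = 31; 31−1 = 30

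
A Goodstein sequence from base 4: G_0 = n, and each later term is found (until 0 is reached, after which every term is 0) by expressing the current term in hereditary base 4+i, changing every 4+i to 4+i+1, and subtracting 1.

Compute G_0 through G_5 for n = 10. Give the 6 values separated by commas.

i=0: 10 = 2·4 + 2 (b=4); 4→5: 2·5 + 2 = 12; 12−1 = 11
i=1: 11 = 2·5 + 1 (b=5); 5→6: 2·6 + 1 = 13; 13−1 = 12
i=2: 12 = 2·6 (b=6); 6→7: 2·7 = 14; 14−1 = 13
i=3: 13 = 7 + 6 (b=7); 7→8: 8 + 6 = 14; 14−1 = 13
i=4: 13 = 8 + 5 (b=8); 8→9: 9 + 5 = 14; 14−1 = 13

10, 11, 12, 13, 13, 13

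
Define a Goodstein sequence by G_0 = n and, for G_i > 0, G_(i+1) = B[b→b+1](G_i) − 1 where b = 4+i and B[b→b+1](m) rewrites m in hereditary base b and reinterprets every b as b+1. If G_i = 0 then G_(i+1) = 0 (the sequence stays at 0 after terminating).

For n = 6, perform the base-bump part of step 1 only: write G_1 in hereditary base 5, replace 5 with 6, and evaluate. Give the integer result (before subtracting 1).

7

(0) 6|_4 = 4 + 2 ↦ 5 + 2|_5 = 7 ⇒ 6
(1) 6|_5 = 5 + 1 ↦ 6 + 1|_6 = 7 ⇒ 6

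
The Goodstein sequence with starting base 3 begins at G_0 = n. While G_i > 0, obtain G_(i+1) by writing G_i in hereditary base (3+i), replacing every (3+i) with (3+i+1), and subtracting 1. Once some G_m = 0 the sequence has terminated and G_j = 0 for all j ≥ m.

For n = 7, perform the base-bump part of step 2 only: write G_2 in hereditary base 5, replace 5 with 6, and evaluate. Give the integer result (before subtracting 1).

10

G_0 = 7. HB_3(7) = 2·3 + 1. Bump = 9. G_1 = 8.
G_1 = 8. HB_4(8) = 2·4. Bump = 10. G_2 = 9.
G_2 = 9. HB_5(9) = 5 + 4. Bump = 10. G_3 = 9.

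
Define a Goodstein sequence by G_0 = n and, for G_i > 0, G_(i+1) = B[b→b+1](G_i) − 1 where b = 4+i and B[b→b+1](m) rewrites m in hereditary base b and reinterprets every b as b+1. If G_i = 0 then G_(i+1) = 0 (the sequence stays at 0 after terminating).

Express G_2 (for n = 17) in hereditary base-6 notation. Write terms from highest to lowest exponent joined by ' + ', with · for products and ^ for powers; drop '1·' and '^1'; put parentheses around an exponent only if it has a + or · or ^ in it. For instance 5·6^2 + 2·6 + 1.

5·6 + 5

17 —HB4→ 4^2 + 1 —bump→ 5^2 + 1 = 26 —(−1)→ 25
25 —HB5→ 5^2 —bump→ 6^2 = 36 —(−1)→ 35
35 —HB6→ 5·6 + 5 —bump→ 5·7 + 5 = 40 —(−1)→ 39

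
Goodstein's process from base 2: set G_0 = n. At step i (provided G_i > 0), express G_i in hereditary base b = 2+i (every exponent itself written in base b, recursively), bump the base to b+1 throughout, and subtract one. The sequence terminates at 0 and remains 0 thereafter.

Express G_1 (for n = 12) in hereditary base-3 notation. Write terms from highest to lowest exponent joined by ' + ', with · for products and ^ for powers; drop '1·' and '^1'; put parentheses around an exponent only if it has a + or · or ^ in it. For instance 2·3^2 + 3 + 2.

[0] 12 ≡ 2^(2 + 1) + 2^2 (base 2). Lift 3: 108. −1: 107.
[1] 107 ≡ 3^(3 + 1) + 2·3^2 + 2·3 + 2 (base 3). Lift 4: 1066. −1: 1065.

3^(3 + 1) + 2·3^2 + 2·3 + 2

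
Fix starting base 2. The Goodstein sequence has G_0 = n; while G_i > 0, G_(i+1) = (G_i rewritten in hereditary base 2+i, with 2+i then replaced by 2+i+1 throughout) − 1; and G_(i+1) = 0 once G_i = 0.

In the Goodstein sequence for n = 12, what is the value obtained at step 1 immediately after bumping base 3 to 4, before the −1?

G_0=12  [base 2] 2^(2 + 1) + 2^2  →[2↦3]→  3^(3 + 1) + 3^3 = 108  −1 ⇒ G_1=107
G_1=107  [base 3] 3^(3 + 1) + 2·3^2 + 2·3 + 2  →[3↦4]→  4^(4 + 1) + 2·4^2 + 2·4 + 2 = 1066  −1 ⇒ G_2=1065

1066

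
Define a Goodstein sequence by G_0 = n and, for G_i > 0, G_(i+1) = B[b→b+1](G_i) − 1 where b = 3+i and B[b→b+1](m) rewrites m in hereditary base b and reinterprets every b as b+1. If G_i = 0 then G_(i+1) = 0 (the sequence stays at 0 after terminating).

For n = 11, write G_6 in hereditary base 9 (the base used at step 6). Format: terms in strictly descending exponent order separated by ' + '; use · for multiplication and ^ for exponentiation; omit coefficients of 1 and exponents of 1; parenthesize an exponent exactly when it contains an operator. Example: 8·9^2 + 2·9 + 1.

G_0=11  [base 3] 3^2 + 2  →[3↦4]→  4^2 + 2 = 18  −1 ⇒ G_1=17
G_1=17  [base 4] 4^2 + 1  →[4↦5]→  5^2 + 1 = 26  −1 ⇒ G_2=25
G_2=25  [base 5] 5^2  →[5↦6]→  6^2 = 36  −1 ⇒ G_3=35
G_3=35  [base 6] 5·6 + 5  →[6↦7]→  5·7 + 5 = 40  −1 ⇒ G_4=39
G_4=39  [base 7] 5·7 + 4  →[7↦8]→  5·8 + 4 = 44  −1 ⇒ G_5=43
G_5=43  [base 8] 5·8 + 3  →[8↦9]→  5·9 + 3 = 48  −1 ⇒ G_6=47
G_6=47  [base 9] 5·9 + 2  →[9↦10]→  5·10 + 2 = 52  −1 ⇒ G_7=51

5·9 + 2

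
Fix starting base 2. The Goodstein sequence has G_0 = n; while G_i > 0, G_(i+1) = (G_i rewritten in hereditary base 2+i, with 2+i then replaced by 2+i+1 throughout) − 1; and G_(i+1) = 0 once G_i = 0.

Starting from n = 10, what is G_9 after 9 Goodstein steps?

step 0: 10 = 2^(2 + 1) + 2; sub 3 for 2: 3^(3 + 1) + 3; = 84; G_1 = 84−1 = 83
step 1: 83 = 3^(3 + 1) + 2; sub 4 for 3: 4^(4 + 1) + 2; = 1026; G_2 = 1026−1 = 1025
step 2: 1025 = 4^(4 + 1) + 1; sub 5 for 4: 5^(5 + 1) + 1; = 15626; G_3 = 15626−1 = 15625
step 3: 15625 = 5^(5 + 1); sub 6 for 5: 6^(6 + 1); = 279936; G_4 = 279936−1 = 279935
step 4: 279935 = 5·6^6 + 5·6^5 + 5·6^4 + 5·6^3 + 5·6^2 + 5·6 + 5; sub 7 for 6: 5·7^7 + 5·7^5 + 5·7^4 + 5·7^3 + 5·7^2 + 5·7 + 5; = 4215755; G_5 = 4215755−1 = 4215754
step 5: 4215754 = 5·7^7 + 5·7^5 + 5·7^4 + 5·7^3 + 5·7^2 + 5·7 + 4; sub 8 for 7: 5·8^8 + 5·8^5 + 5·8^4 + 5·8^3 + 5·8^2 + 5·8 + 4; = 84073324; G_6 = 84073324−1 = 84073323
step 6: 84073323 = 5·8^8 + 5·8^5 + 5·8^4 + 5·8^3 + 5·8^2 + 5·8 + 3; sub 9 for 8: 5·9^9 + 5·9^5 + 5·9^4 + 5·9^3 + 5·9^2 + 5·9 + 3; = 1937434593; G_7 = 1937434593−1 = 1937434592
step 7: 1937434592 = 5·9^9 + 5·9^5 + 5·9^4 + 5·9^3 + 5·9^2 + 5·9 + 2; sub 10 for 9: 5·10^10 + 5·10^5 + 5·10^4 + 5·10^3 + 5·10^2 + 5·10 + 2; = 50000555552; G_8 = 50000555552−1 = 50000555551
step 8: 50000555551 = 5·10^10 + 5·10^5 + 5·10^4 + 5·10^3 + 5·10^2 + 5·10 + 1; sub 11 for 10: 5·11^11 + 5·11^5 + 5·11^4 + 5·11^3 + 5·11^2 + 5·11 + 1; = 1426559238831; G_9 = 1426559238831−1 = 1426559238830

1426559238830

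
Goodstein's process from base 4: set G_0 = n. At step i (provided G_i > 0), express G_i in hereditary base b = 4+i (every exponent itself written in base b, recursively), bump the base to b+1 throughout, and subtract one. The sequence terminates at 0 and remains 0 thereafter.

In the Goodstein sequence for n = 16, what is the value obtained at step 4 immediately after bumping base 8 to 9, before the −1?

16 —HB4→ 4^2 —bump→ 5^2 = 25 —(−1)→ 24
24 —HB5→ 4·5 + 4 —bump→ 4·6 + 4 = 28 —(−1)→ 27
27 —HB6→ 4·6 + 3 —bump→ 4·7 + 3 = 31 —(−1)→ 30
30 —HB7→ 4·7 + 2 —bump→ 4·8 + 2 = 34 —(−1)→ 33
33 —HB8→ 4·8 + 1 —bump→ 4·9 + 1 = 37 —(−1)→ 36

37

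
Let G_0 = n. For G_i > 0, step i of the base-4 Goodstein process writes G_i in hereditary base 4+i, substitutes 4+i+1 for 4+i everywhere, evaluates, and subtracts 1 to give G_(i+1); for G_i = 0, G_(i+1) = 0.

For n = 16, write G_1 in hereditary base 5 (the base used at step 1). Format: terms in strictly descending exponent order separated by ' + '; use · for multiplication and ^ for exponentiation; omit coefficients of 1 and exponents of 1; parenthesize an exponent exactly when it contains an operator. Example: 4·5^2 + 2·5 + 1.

G_0=16  [base 4] 4^2  →[4↦5]→  5^2 = 25  −1 ⇒ G_1=24
G_1=24  [base 5] 4·5 + 4  →[5↦6]→  4·6 + 4 = 28  −1 ⇒ G_2=27

4·5 + 4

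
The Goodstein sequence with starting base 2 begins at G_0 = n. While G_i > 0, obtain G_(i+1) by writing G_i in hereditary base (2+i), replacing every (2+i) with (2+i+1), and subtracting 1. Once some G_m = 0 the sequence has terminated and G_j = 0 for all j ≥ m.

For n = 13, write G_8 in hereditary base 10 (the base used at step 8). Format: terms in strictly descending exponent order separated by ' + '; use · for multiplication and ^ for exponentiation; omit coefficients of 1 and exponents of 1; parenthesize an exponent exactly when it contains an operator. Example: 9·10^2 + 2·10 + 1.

10^(10 + 1) + 3·10^3 + 3·10^2 + 2·10 + 5

i=0: 13 = 2^(2 + 1) + 2^2 + 1 (b=2); 2→3: 3^(3 + 1) + 3^3 + 1 = 109; 109−1 = 108
i=1: 108 = 3^(3 + 1) + 3^3 (b=3); 3→4: 4^(4 + 1) + 4^4 = 1280; 1280−1 = 1279
i=2: 1279 = 4^(4 + 1) + 3·4^3 + 3·4^2 + 3·4 + 3 (b=4); 4→5: 5^(5 + 1) + 3·5^3 + 3·5^2 + 3·5 + 3 = 16093; 16093−1 = 16092
i=3: 16092 = 5^(5 + 1) + 3·5^3 + 3·5^2 + 3·5 + 2 (b=5); 5→6: 6^(6 + 1) + 3·6^3 + 3·6^2 + 3·6 + 2 = 280712; 280712−1 = 280711
i=4: 280711 = 6^(6 + 1) + 3·6^3 + 3·6^2 + 3·6 + 1 (b=6); 6→7: 7^(7 + 1) + 3·7^3 + 3·7^2 + 3·7 + 1 = 5765999; 5765999−1 = 5765998
i=5: 5765998 = 7^(7 + 1) + 3·7^3 + 3·7^2 + 3·7 (b=7); 7→8: 8^(8 + 1) + 3·8^3 + 3·8^2 + 3·8 = 134219480; 134219480−1 = 134219479
i=6: 134219479 = 8^(8 + 1) + 3·8^3 + 3·8^2 + 2·8 + 7 (b=8); 8→9: 9^(9 + 1) + 3·9^3 + 3·9^2 + 2·9 + 7 = 3486786856; 3486786856−1 = 3486786855
i=7: 3486786855 = 9^(9 + 1) + 3·9^3 + 3·9^2 + 2·9 + 6 (b=9); 9→10: 10^(10 + 1) + 3·10^3 + 3·10^2 + 2·10 + 6 = 100000003326; 100000003326−1 = 100000003325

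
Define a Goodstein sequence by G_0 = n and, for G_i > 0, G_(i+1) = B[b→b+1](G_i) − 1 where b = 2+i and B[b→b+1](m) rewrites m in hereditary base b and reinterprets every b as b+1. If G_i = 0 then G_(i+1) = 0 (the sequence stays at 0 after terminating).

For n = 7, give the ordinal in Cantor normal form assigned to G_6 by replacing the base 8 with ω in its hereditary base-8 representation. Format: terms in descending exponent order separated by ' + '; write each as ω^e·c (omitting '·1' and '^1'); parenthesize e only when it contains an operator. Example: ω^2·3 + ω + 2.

ω^7·7 + ω^6·7 + ω^5·7 + ω^4·7 + ω^3·7 + ω^2·7 + ω·7 + 7

G_0=7  [base 2] 2^2 + 2 + 1  →[2↦3]→  3^3 + 3 + 1 = 31  −1 ⇒ G_1=30
G_1=30  [base 3] 3^3 + 3  →[3↦4]→  4^4 + 4 = 260  −1 ⇒ G_2=259
G_2=259  [base 4] 4^4 + 3  →[4↦5]→  5^5 + 3 = 3128  −1 ⇒ G_3=3127
G_3=3127  [base 5] 5^5 + 2  →[5↦6]→  6^6 + 2 = 46658  −1 ⇒ G_4=46657
G_4=46657  [base 6] 6^6 + 1  →[6↦7]→  7^7 + 1 = 823544  −1 ⇒ G_5=823543
G_5=823543  [base 7] 7^7  →[7↦8]→  8^8 = 16777216  −1 ⇒ G_6=16777215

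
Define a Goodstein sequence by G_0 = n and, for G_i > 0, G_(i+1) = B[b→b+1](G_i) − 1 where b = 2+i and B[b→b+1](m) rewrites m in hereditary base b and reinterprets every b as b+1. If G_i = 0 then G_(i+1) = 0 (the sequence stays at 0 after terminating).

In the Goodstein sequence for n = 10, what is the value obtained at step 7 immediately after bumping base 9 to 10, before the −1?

10 —HB2→ 2^(2 + 1) + 2 —bump→ 3^(3 + 1) + 3 = 84 —(−1)→ 83
83 —HB3→ 3^(3 + 1) + 2 —bump→ 4^(4 + 1) + 2 = 1026 —(−1)→ 1025
1025 —HB4→ 4^(4 + 1) + 1 —bump→ 5^(5 + 1) + 1 = 15626 —(−1)→ 15625
15625 —HB5→ 5^(5 + 1) —bump→ 6^(6 + 1) = 279936 —(−1)→ 279935
279935 —HB6→ 5·6^6 + 5·6^5 + 5·6^4 + 5·6^3 + 5·6^2 + 5·6 + 5 —bump→ 5·7^7 + 5·7^5 + 5·7^4 + 5·7^3 + 5·7^2 + 5·7 + 5 = 4215755 —(−1)→ 4215754
4215754 —HB7→ 5·7^7 + 5·7^5 + 5·7^4 + 5·7^3 + 5·7^2 + 5·7 + 4 —bump→ 5·8^8 + 5·8^5 + 5·8^4 + 5·8^3 + 5·8^2 + 5·8 + 4 = 84073324 —(−1)→ 84073323
84073323 —HB8→ 5·8^8 + 5·8^5 + 5·8^4 + 5·8^3 + 5·8^2 + 5·8 + 3 —bump→ 5·9^9 + 5·9^5 + 5·9^4 + 5·9^3 + 5·9^2 + 5·9 + 3 = 1937434593 —(−1)→ 1937434592
1937434592 —HB9→ 5·9^9 + 5·9^5 + 5·9^4 + 5·9^3 + 5·9^2 + 5·9 + 2 —bump→ 5·10^10 + 5·10^5 + 5·10^4 + 5·10^3 + 5·10^2 + 5·10 + 2 = 50000555552 —(−1)→ 50000555551

50000555552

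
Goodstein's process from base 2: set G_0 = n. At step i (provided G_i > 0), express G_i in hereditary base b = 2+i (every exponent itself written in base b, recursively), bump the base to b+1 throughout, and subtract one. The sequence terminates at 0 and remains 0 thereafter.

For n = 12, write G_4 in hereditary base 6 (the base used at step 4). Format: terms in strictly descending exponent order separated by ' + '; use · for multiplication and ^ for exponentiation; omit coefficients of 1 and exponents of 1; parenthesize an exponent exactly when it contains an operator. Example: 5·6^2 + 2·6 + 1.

i=0: 12 = 2^(2 + 1) + 2^2 (b=2); 2→3: 3^(3 + 1) + 3^3 = 108; 108−1 = 107
i=1: 107 = 3^(3 + 1) + 2·3^2 + 2·3 + 2 (b=3); 3→4: 4^(4 + 1) + 2·4^2 + 2·4 + 2 = 1066; 1066−1 = 1065
i=2: 1065 = 4^(4 + 1) + 2·4^2 + 2·4 + 1 (b=4); 4→5: 5^(5 + 1) + 2·5^2 + 2·5 + 1 = 15686; 15686−1 = 15685
i=3: 15685 = 5^(5 + 1) + 2·5^2 + 2·5 (b=5); 5→6: 6^(6 + 1) + 2·6^2 + 2·6 = 280020; 280020−1 = 280019
i=4: 280019 = 6^(6 + 1) + 2·6^2 + 6 + 5 (b=6); 6→7: 7^(7 + 1) + 2·7^2 + 7 + 5 = 5764911; 5764911−1 = 5764910

6^(6 + 1) + 2·6^2 + 6 + 5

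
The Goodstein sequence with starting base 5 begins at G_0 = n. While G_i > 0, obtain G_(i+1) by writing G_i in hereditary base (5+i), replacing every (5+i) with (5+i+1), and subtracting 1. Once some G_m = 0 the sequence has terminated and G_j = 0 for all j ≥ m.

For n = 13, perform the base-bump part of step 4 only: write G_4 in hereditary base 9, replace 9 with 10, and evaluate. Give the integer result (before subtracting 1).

13 —HB5→ 2·5 + 3 —bump→ 2·6 + 3 = 15 —(−1)→ 14
14 —HB6→ 2·6 + 2 —bump→ 2·7 + 2 = 16 —(−1)→ 15
15 —HB7→ 2·7 + 1 —bump→ 2·8 + 1 = 17 —(−1)→ 16
16 —HB8→ 2·8 —bump→ 2·9 = 18 —(−1)→ 17

18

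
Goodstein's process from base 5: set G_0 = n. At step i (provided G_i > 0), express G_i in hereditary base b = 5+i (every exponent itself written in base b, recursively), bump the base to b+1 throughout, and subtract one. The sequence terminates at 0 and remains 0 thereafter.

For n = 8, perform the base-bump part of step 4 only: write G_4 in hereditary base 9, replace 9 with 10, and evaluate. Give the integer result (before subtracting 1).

8 —HB5→ 5 + 3 —bump→ 6 + 3 = 9 —(−1)→ 8
8 —HB6→ 6 + 2 —bump→ 7 + 2 = 9 —(−1)→ 8
8 —HB7→ 7 + 1 —bump→ 8 + 1 = 9 —(−1)→ 8
8 —HB8→ 8 —bump→ 9 = 9 —(−1)→ 8
8 —HB9→ 8 —bump→ 8 = 8 —(−1)→ 7

8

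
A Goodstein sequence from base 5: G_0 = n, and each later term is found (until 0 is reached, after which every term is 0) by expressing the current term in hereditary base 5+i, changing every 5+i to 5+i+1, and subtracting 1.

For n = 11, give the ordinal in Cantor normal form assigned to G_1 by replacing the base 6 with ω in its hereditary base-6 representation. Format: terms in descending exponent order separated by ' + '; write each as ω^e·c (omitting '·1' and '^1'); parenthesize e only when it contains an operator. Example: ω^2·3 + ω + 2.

ω·2

i=0: 11 = 2·5 + 1 (b=5); 5→6: 2·6 + 1 = 13; 13−1 = 12
i=1: 12 = 2·6 (b=6); 6→7: 2·7 = 14; 14−1 = 13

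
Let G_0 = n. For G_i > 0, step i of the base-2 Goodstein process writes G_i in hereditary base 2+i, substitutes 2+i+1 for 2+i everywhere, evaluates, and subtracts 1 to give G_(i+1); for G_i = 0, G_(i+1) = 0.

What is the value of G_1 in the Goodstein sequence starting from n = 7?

step 0: 7 = 2^2 + 2 + 1; sub 3 for 2: 3^3 + 3 + 1; = 31; G_1 = 31−1 = 30
step 1: 30 = 3^3 + 3; sub 4 for 3: 4^4 + 4; = 260; G_2 = 260−1 = 259

30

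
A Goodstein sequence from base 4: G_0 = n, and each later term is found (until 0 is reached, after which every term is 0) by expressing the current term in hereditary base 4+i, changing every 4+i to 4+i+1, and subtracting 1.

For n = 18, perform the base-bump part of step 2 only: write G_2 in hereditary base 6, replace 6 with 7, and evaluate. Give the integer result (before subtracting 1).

[0] 18 ≡ 4^2 + 2 (base 4). Lift 5: 27. −1: 26.
[1] 26 ≡ 5^2 + 1 (base 5). Lift 6: 37. −1: 36.

49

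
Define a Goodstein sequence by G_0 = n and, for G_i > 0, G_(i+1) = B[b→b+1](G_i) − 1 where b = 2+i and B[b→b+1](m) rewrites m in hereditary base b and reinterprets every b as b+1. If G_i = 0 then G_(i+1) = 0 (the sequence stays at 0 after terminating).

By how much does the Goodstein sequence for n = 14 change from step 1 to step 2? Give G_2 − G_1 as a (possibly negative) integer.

base 2: 14 = 2^(2 + 1) + 2^2 + 2; at 3: 3^(3 + 1) + 3^3 + 3 = 111; next = 110
base 3: 110 = 3^(3 + 1) + 3^3 + 2; at 4: 4^(4 + 1) + 4^4 + 2 = 1282; next = 1281

1171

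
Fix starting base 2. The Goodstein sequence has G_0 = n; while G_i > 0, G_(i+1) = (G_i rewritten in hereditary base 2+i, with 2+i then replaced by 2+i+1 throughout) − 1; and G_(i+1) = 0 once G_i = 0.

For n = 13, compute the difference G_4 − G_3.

264619

[0] 13 ≡ 2^(2 + 1) + 2^2 + 1 (base 2). Lift 3: 109. −1: 108.
[1] 108 ≡ 3^(3 + 1) + 3^3 (base 3). Lift 4: 1280. −1: 1279.
[2] 1279 ≡ 4^(4 + 1) + 3·4^3 + 3·4^2 + 3·4 + 3 (base 4). Lift 5: 16093. −1: 16092.
[3] 16092 ≡ 5^(5 + 1) + 3·5^3 + 3·5^2 + 3·5 + 2 (base 5). Lift 6: 280712. −1: 280711.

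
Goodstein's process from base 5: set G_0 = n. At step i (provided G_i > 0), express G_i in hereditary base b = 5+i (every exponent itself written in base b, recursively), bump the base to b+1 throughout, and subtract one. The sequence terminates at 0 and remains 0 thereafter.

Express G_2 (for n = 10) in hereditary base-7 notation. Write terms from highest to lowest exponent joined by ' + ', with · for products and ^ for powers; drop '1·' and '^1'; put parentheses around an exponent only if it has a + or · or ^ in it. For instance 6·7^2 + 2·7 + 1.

7 + 4

10 —HB5→ 2·5 —bump→ 2·6 = 12 —(−1)→ 11
11 —HB6→ 6 + 5 —bump→ 7 + 5 = 12 —(−1)→ 11
11 —HB7→ 7 + 4 —bump→ 8 + 4 = 12 —(−1)→ 11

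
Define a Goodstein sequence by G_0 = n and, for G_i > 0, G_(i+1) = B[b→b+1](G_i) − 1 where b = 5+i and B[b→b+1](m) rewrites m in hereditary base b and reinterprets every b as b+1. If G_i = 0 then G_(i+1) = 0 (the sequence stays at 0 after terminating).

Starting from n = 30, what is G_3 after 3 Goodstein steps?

G_0=30  [base 5] 5^2 + 5  →[5↦6]→  6^2 + 6 = 42  −1 ⇒ G_1=41
G_1=41  [base 6] 6^2 + 5  →[6↦7]→  7^2 + 5 = 54  −1 ⇒ G_2=53
G_2=53  [base 7] 7^2 + 4  →[7↦8]→  8^2 + 4 = 68  −1 ⇒ G_3=67
G_3=67  [base 8] 8^2 + 3  →[8↦9]→  9^2 + 3 = 84  −1 ⇒ G_4=83

67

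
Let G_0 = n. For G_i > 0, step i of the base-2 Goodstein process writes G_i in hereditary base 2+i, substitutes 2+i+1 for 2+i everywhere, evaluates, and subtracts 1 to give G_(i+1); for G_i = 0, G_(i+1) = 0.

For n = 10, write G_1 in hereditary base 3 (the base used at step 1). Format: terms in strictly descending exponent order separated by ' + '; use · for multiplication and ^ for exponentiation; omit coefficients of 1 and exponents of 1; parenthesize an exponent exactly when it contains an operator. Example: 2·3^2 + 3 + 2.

G_0 = 10. HB_2(10) = 2^(2 + 1) + 2. Bump = 84. G_1 = 83.
G_1 = 83. HB_3(83) = 3^(3 + 1) + 2. Bump = 1026. G_2 = 1025.

3^(3 + 1) + 2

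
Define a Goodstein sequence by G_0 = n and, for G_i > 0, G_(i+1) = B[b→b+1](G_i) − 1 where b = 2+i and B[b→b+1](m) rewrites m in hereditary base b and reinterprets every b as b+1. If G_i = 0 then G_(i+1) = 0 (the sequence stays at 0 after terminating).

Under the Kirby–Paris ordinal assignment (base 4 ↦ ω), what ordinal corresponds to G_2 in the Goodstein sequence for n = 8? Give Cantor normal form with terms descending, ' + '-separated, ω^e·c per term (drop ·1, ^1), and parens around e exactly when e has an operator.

ω^ω·2 + ω^2·2 + ω·2 + 1

G_0=8  [base 2] 2^(2 + 1)  →[2↦3]→  3^(3 + 1) = 81  −1 ⇒ G_1=80
G_1=80  [base 3] 2·3^3 + 2·3^2 + 2·3 + 2  →[3↦4]→  2·4^4 + 2·4^2 + 2·4 + 2 = 554  −1 ⇒ G_2=553
G_2=553  [base 4] 2·4^4 + 2·4^2 + 2·4 + 1  →[4↦5]→  2·5^5 + 2·5^2 + 2·5 + 1 = 6311  −1 ⇒ G_3=6310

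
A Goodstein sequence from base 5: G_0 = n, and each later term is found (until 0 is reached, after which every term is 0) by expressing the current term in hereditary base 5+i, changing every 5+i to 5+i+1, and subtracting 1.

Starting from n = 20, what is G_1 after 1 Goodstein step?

20 —HB5→ 4·5 —bump→ 4·6 = 24 —(−1)→ 23
23 —HB6→ 3·6 + 5 —bump→ 3·7 + 5 = 26 —(−1)→ 25

23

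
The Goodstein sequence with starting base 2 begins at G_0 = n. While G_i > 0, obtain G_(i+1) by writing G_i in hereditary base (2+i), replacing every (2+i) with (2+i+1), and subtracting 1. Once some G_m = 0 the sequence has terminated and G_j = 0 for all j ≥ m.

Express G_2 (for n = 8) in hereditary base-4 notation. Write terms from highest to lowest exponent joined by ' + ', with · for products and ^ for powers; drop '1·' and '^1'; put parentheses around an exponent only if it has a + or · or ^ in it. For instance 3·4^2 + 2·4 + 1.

base 2: 8 = 2^(2 + 1); at 3: 3^(3 + 1) = 81; next = 80
base 3: 80 = 2·3^3 + 2·3^2 + 2·3 + 2; at 4: 2·4^4 + 2·4^2 + 2·4 + 2 = 554; next = 553
base 4: 553 = 2·4^4 + 2·4^2 + 2·4 + 1; at 5: 2·5^5 + 2·5^2 + 2·5 + 1 = 6311; next = 6310

2·4^4 + 2·4^2 + 2·4 + 1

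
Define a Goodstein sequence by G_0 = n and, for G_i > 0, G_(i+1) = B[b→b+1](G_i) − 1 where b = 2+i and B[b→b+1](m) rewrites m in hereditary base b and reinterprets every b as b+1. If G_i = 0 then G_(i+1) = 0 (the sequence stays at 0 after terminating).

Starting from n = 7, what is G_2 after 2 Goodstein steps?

259

base 2: 7 = 2^2 + 2 + 1; at 3: 3^3 + 3 + 1 = 31; next = 30
base 3: 30 = 3^3 + 3; at 4: 4^4 + 4 = 260; next = 259
base 4: 259 = 4^4 + 3; at 5: 5^5 + 3 = 3128; next = 3127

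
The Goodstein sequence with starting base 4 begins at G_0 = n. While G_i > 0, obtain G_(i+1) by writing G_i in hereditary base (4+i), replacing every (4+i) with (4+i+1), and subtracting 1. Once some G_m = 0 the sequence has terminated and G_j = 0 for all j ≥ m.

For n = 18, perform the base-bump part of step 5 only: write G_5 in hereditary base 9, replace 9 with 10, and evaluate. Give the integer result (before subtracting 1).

i=0: 18 = 4^2 + 2 (b=4); 4→5: 5^2 + 2 = 27; 27−1 = 26
i=1: 26 = 5^2 + 1 (b=5); 5→6: 6^2 + 1 = 37; 37−1 = 36
i=2: 36 = 6^2 (b=6); 6→7: 7^2 = 49; 49−1 = 48
i=3: 48 = 6·7 + 6 (b=7); 7→8: 6·8 + 6 = 54; 54−1 = 53
i=4: 53 = 6·8 + 5 (b=8); 8→9: 6·9 + 5 = 59; 59−1 = 58
i=5: 58 = 6·9 + 4 (b=9); 9→10: 6·10 + 4 = 64; 64−1 = 63

64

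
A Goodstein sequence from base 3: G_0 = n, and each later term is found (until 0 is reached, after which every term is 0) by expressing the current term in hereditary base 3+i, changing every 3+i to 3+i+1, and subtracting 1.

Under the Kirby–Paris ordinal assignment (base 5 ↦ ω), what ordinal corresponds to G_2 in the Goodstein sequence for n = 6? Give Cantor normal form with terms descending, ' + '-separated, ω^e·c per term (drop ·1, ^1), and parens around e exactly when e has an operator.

i=0: 6 = 2·3 (b=3); 3→4: 2·4 = 8; 8−1 = 7
i=1: 7 = 4 + 3 (b=4); 4→5: 5 + 3 = 8; 8−1 = 7

ω + 2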